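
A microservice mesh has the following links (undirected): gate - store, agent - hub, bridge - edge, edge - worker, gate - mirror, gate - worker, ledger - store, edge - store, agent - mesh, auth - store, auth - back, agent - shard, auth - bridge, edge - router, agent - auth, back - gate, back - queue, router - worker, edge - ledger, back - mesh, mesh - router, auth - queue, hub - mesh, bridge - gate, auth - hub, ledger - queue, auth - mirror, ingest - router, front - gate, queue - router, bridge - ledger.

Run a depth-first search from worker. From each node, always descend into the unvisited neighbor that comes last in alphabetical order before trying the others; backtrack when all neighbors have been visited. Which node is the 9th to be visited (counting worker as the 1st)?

hub

Visit worker
worker → router
router → queue
queue → ledger
ledger → store
store → gate
gate → mirror
mirror → auth
auth → hub
hub → mesh
mesh → back
mesh → agent
agent → shard
auth → bridge
bridge → edge
gate → front
router → ingest

Visit order: worker, router, queue, ledger, store, gate, mirror, auth, hub, mesh, back, agent, shard, bridge, edge, front, ingest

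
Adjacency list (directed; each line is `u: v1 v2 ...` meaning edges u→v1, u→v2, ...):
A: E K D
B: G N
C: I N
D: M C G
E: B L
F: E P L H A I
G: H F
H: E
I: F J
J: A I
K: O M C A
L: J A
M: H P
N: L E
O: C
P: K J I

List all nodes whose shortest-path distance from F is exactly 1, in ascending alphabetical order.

Level 0: F
Level 1: A, E, H, I, L, P
Level 2: B, D, J, K
Level 3: C, G, M, N, O

A, E, H, I, L, P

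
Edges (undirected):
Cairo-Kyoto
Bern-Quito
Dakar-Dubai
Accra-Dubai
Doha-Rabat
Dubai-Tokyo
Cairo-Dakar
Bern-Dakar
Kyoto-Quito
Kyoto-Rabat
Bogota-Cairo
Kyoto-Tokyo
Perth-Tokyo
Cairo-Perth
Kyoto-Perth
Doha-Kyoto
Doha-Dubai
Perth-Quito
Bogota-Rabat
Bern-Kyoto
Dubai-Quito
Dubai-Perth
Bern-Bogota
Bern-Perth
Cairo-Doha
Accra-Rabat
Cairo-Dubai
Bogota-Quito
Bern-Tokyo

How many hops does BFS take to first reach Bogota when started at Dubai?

Level 0: Dubai
Level 1: Accra, Cairo, Dakar, Doha, Perth, Quito, Tokyo
Level 2: Bern, Bogota, Kyoto, Rabat
Bogota first appears at level 2.

2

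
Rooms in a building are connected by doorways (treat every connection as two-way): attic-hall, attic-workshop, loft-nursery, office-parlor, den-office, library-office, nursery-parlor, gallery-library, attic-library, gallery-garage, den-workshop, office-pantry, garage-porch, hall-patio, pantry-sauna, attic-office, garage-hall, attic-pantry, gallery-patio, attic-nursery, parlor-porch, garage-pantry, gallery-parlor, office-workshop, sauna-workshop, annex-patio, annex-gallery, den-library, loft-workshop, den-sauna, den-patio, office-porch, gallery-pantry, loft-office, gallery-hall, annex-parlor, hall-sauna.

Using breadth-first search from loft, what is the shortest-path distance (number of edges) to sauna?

2

Level 0: loft
Level 1: nursery, office, workshop
Level 2: attic, den, library, pantry, parlor, porch, sauna
Level 3: annex, gallery, garage, hall, patio
sauna first appears at level 2.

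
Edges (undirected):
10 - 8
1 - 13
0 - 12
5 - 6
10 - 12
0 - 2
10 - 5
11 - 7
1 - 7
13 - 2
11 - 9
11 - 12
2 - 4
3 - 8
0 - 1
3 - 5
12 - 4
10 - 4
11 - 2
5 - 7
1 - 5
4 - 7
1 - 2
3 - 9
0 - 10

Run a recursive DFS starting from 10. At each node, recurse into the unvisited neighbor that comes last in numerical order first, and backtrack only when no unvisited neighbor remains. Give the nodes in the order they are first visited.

10 → 12 → 11 → 9 → 3 → 8 → 5 → 7 → 4 → 2 → 13 → 1 → 0 → 6

Visit 10
10 → 12
12 → 11
11 → 9
9 → 3
3 → 8
3 → 5
5 → 7
7 → 4
4 → 2
2 → 13
13 → 1
1 → 0
5 → 6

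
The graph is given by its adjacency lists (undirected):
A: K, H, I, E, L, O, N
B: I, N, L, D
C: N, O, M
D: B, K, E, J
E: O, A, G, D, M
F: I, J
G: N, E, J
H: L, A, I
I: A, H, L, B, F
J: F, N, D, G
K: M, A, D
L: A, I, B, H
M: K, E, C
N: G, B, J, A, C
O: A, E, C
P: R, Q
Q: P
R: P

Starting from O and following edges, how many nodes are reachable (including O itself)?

15

BFS from O visits: O, A, C, E, H, I, K, L, N, M, D, G, B, F, J
Reachable nodes: 15 of 18 total.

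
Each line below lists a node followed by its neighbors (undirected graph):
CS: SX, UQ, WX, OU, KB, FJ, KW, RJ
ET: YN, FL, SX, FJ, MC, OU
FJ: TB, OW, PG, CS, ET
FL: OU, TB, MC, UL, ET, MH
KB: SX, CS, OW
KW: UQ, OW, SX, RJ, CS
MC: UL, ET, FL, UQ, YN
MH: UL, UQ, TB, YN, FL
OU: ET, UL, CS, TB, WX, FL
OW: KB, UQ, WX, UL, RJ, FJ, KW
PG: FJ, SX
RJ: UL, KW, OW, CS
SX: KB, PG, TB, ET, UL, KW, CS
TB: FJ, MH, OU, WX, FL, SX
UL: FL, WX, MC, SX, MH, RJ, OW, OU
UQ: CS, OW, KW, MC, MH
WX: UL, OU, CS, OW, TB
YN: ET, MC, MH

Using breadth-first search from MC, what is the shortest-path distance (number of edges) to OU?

Level 0: MC
Level 1: ET, FL, UL, UQ, YN
Level 2: CS, FJ, KW, MH, OU, OW, RJ, SX, TB, WX
Level 3: KB, PG
OU first appears at level 2.

2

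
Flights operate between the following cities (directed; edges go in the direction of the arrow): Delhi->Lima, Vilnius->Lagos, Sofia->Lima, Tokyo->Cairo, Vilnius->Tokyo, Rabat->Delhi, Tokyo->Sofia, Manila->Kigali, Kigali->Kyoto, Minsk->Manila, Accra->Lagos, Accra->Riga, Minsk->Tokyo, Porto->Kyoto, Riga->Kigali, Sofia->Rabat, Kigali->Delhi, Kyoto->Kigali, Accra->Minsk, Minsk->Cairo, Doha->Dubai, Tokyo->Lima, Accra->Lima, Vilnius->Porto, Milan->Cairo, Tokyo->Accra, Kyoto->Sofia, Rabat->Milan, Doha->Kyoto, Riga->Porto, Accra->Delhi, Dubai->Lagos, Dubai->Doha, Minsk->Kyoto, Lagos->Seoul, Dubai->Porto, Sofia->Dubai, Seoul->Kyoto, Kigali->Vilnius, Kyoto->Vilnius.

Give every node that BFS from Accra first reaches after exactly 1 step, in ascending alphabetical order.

Delhi, Lagos, Lima, Minsk, Riga

Level 0: Accra
Level 1: Delhi, Lagos, Lima, Minsk, Riga
Level 2: Cairo, Kigali, Kyoto, Manila, Porto, Seoul, Tokyo
Level 3: Sofia, Vilnius
Level 4: Dubai, Rabat
Level 5: Doha, Milan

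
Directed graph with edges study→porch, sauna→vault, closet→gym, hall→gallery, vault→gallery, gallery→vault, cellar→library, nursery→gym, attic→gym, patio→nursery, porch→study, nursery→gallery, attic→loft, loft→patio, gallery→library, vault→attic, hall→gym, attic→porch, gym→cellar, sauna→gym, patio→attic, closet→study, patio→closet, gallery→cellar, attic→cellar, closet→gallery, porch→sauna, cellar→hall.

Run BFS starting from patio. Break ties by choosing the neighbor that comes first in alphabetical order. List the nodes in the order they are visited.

Visit patio; enqueue attic, closet, nursery → queue [attic, closet, nursery]
Visit attic; enqueue cellar, gym, loft, porch → queue [closet, nursery, cellar, gym, loft, porch]
Visit closet; enqueue gallery, study → queue [nursery, cellar, gym, loft, porch, gallery, study]
Visit nursery → queue [cellar, gym, loft, porch, gallery, study]
Visit cellar; enqueue hall, library → queue [gym, loft, porch, gallery, study, hall, library]
Visit gym → queue [loft, porch, gallery, study, hall, library]
Visit loft → queue [porch, gallery, study, hall, library]
Visit porch; enqueue sauna → queue [gallery, study, hall, library, sauna]
Visit gallery; enqueue vault → queue [study, hall, library, sauna, vault]
Visit study → queue [hall, library, sauna, vault]
Visit hall → queue [library, sauna, vault]
Visit library → queue [sauna, vault]
Visit sauna → queue [vault]
Visit vault → queue []

patio attic closet nursery cellar gym loft porch gallery study hall library sauna vault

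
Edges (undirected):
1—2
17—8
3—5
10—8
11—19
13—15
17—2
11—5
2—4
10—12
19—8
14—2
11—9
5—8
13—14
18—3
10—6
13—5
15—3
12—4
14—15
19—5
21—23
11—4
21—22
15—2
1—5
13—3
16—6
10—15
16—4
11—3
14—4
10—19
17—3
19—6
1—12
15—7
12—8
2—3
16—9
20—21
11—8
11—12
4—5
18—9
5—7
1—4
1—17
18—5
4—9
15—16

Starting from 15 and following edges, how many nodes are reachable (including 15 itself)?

BFS from 15 visits: 15, 2, 3, 7, 10, 13, 14, 16, 1, 4, 17, 5, 11, 18, 6, 8, 12, 19, 9
Reachable nodes: 19 of 23 total.

19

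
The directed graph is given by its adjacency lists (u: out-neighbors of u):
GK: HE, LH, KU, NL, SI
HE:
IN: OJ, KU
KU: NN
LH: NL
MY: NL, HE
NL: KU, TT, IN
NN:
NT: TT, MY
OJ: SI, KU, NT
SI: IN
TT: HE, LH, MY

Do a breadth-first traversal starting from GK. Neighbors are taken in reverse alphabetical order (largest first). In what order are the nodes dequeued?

GK → SI → NL → LH → KU → HE → IN → TT → NN → OJ → MY → NT

Visit GK; enqueue SI, NL, LH, KU, HE → queue [SI, NL, LH, KU, HE]
Visit SI; enqueue IN → queue [NL, LH, KU, HE, IN]
Visit NL; enqueue TT → queue [LH, KU, HE, IN, TT]
Visit LH → queue [KU, HE, IN, TT]
Visit KU; enqueue NN → queue [HE, IN, TT, NN]
Visit HE → queue [IN, TT, NN]
Visit IN; enqueue OJ → queue [TT, NN, OJ]
Visit TT; enqueue MY → queue [NN, OJ, MY]
Visit NN → queue [OJ, MY]
Visit OJ; enqueue NT → queue [MY, NT]
Visit MY → queue [NT]
Visit NT → queue []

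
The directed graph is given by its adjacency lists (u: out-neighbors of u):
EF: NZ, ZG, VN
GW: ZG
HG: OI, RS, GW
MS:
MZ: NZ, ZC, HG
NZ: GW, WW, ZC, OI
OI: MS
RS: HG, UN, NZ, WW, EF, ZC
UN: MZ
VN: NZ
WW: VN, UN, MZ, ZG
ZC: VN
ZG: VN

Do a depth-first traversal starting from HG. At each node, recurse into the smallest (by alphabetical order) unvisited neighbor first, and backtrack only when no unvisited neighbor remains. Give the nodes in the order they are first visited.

Visit HG
HG → GW
GW → ZG
ZG → VN
VN → NZ
NZ → OI
OI → MS
NZ → WW
WW → MZ
MZ → ZC
WW → UN
HG → RS
RS → EF

HG, GW, ZG, VN, NZ, OI, MS, WW, MZ, ZC, UN, RS, EF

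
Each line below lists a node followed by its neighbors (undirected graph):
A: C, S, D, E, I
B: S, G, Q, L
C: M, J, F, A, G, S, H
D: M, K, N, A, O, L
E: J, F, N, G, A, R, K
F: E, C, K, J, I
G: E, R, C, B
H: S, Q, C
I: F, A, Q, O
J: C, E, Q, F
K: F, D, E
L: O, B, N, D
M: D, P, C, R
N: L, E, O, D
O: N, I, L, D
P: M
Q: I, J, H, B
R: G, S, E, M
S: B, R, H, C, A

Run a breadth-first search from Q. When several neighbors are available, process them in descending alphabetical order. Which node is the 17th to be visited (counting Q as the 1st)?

Visit Q; enqueue J, I, H, B → queue [J, I, H, B]
Visit J; enqueue F, E, C → queue [I, H, B, F, E, C]
Visit I; enqueue O, A → queue [H, B, F, E, C, O, A]
Visit H; enqueue S → queue [B, F, E, C, O, A, S]
Visit B; enqueue L, G → queue [F, E, C, O, A, S, L, G]
Visit F; enqueue K → queue [E, C, O, A, S, L, G, K]
Visit E; enqueue R, N → queue [C, O, A, S, L, G, K, R, N]
Visit C; enqueue M → queue [O, A, S, L, G, K, R, N, M]
Visit O; enqueue D → queue [A, S, L, G, K, R, N, M, D]
Visit A → queue [S, L, G, K, R, N, M, D]
Visit S → queue [L, G, K, R, N, M, D]
Visit L → queue [G, K, R, N, M, D]
Visit G → queue [K, R, N, M, D]
Visit K → queue [R, N, M, D]
Visit R → queue [N, M, D]
Visit N → queue [M, D]
Visit M; enqueue P → queue [D, P]
Visit D → queue [P]
Visit P → queue []

Visit order: Q, J, I, H, B, F, E, C, O, A, S, L, G, K, R, N, M, D, P

M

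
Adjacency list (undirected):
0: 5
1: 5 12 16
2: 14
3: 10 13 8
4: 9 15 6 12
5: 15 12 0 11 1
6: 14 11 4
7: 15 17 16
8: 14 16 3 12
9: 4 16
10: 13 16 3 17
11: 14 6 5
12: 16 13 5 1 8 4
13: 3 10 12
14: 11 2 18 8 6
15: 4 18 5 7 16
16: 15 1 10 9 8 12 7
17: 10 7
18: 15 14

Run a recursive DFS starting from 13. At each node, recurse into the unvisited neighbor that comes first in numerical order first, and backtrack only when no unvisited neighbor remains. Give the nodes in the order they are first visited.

13 -> 3 -> 8 -> 12 -> 1 -> 5 -> 0 -> 11 -> 6 -> 4 -> 9 -> 16 -> 7 -> 15 -> 18 -> 14 -> 2 -> 17 -> 10

Visit 13
13 → 3
3 → 8
8 → 12
12 → 1
1 → 5
5 → 0
5 → 11
11 → 6
6 → 4
4 → 9
9 → 16
16 → 7
7 → 15
15 → 18
18 → 14
14 → 2
7 → 17
17 → 10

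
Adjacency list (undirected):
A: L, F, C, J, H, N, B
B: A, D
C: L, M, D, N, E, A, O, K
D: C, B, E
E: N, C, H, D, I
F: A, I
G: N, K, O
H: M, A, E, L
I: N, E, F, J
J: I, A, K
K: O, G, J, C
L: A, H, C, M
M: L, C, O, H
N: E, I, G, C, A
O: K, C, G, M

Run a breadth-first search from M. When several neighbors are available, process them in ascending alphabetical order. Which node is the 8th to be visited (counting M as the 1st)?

E

Visit M; enqueue C, H, L, O → queue [C, H, L, O]
Visit C; enqueue A, D, E, K, N → queue [H, L, O, A, D, E, K, N]
Visit H → queue [L, O, A, D, E, K, N]
Visit L → queue [O, A, D, E, K, N]
Visit O; enqueue G → queue [A, D, E, K, N, G]
Visit A; enqueue B, F, J → queue [D, E, K, N, G, B, F, J]
Visit D → queue [E, K, N, G, B, F, J]
Visit E; enqueue I → queue [K, N, G, B, F, J, I]
Visit K → queue [N, G, B, F, J, I]
Visit N → queue [G, B, F, J, I]
Visit G → queue [B, F, J, I]
Visit B → queue [F, J, I]
Visit F → queue [J, I]
Visit J → queue [I]
Visit I → queue []

Visit order: M, C, H, L, O, A, D, E, K, N, G, B, F, J, I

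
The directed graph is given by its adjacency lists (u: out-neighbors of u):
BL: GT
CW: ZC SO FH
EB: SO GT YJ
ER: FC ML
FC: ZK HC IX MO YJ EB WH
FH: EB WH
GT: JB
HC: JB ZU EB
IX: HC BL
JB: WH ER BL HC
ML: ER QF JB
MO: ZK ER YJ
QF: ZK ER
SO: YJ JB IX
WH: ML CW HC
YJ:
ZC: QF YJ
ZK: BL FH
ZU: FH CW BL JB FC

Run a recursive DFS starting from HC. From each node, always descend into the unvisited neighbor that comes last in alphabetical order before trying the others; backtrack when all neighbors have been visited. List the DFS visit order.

HC → ZU → JB → WH → ML → QF → ZK → FH → EB → YJ → SO → IX → BL → GT → ER → FC → MO → CW → ZC

Visit HC
HC → ZU
ZU → JB
JB → WH
WH → ML
ML → QF
QF → ZK
ZK → FH
FH → EB
EB → YJ
EB → SO
SO → IX
IX → BL
BL → GT
QF → ER
ER → FC
FC → MO
WH → CW
CW → ZC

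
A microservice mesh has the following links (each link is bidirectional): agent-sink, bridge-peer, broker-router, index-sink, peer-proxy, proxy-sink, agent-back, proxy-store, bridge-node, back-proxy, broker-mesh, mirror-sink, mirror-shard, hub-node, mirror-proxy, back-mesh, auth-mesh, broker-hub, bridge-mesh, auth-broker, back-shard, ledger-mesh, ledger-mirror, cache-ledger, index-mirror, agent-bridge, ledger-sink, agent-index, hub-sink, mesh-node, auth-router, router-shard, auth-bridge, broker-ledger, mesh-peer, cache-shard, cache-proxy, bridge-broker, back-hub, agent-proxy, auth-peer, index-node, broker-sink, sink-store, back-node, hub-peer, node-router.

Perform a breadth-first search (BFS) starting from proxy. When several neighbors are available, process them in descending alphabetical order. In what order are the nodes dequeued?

Visit proxy; enqueue store, sink, peer, mirror, cache, back, agent → queue [store, sink, peer, mirror, cache, back, agent]
Visit store → queue [sink, peer, mirror, cache, back, agent]
Visit sink; enqueue ledger, index, hub, broker → queue [peer, mirror, cache, back, agent, ledger, index, hub, broker]
Visit peer; enqueue mesh, bridge, auth → queue [mirror, cache, back, agent, ledger, index, hub, broker, mesh, bridge, auth]
Visit mirror; enqueue shard → queue [cache, back, agent, ledger, index, hub, broker, mesh, bridge, auth, shard]
Visit cache → queue [back, agent, ledger, index, hub, broker, mesh, bridge, auth, shard]
Visit back; enqueue node → queue [agent, ledger, index, hub, broker, mesh, bridge, auth, shard, node]
Visit agent → queue [ledger, index, hub, broker, mesh, bridge, auth, shard, node]
Visit ledger → queue [index, hub, broker, mesh, bridge, auth, shard, node]
Visit index → queue [hub, broker, mesh, bridge, auth, shard, node]
Visit hub → queue [broker, mesh, bridge, auth, shard, node]
Visit broker; enqueue router → queue [mesh, bridge, auth, shard, node, router]
Visit mesh → queue [bridge, auth, shard, node, router]
Visit bridge → queue [auth, shard, node, router]
Visit auth → queue [shard, node, router]
Visit shard → queue [node, router]
Visit node → queue [router]
Visit router → queue []

proxy -> store -> sink -> peer -> mirror -> cache -> back -> agent -> ledger -> index -> hub -> broker -> mesh -> bridge -> auth -> shard -> node -> router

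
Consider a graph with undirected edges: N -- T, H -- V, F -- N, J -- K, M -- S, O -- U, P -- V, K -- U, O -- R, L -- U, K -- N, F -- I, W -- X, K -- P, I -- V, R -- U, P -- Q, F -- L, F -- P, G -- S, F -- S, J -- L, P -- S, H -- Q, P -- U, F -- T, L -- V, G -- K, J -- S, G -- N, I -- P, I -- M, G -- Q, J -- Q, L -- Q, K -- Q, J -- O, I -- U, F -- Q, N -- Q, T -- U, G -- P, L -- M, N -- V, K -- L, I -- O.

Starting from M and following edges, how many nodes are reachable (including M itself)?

17

BFS from M visits: M, I, L, S, F, O, P, U, V, J, K, Q, G, N, T, R, H
Reachable nodes: 17 of 19 total.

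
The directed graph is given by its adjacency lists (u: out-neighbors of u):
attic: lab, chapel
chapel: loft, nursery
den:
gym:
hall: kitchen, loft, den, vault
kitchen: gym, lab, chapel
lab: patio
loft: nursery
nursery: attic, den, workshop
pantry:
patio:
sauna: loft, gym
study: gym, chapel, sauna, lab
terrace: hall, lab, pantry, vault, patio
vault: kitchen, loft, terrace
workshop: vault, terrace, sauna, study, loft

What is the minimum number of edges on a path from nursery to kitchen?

3

Level 0: nursery
Level 1: attic, den, workshop
Level 2: chapel, lab, loft, sauna, study, terrace, vault
Level 3: gym, hall, kitchen, pantry, patio
kitchen first appears at level 3.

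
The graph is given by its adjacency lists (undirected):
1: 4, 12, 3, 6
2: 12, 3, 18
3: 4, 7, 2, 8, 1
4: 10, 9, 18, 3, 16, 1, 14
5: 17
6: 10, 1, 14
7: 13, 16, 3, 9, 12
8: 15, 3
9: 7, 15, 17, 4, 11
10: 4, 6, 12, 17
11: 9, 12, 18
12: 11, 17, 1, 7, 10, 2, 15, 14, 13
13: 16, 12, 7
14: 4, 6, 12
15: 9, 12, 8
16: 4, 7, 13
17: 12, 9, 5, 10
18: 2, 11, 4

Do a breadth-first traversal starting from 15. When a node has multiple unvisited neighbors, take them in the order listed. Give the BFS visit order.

15 -> 9 -> 12 -> 8 -> 7 -> 17 -> 4 -> 11 -> 1 -> 10 -> 2 -> 14 -> 13 -> 3 -> 16 -> 5 -> 18 -> 6

Visit 15; enqueue 9, 12, 8 → queue [9, 12, 8]
Visit 9; enqueue 7, 17, 4, 11 → queue [12, 8, 7, 17, 4, 11]
Visit 12; enqueue 1, 10, 2, 14, 13 → queue [8, 7, 17, 4, 11, 1, 10, 2, 14, 13]
Visit 8; enqueue 3 → queue [7, 17, 4, 11, 1, 10, 2, 14, 13, 3]
Visit 7; enqueue 16 → queue [17, 4, 11, 1, 10, 2, 14, 13, 3, 16]
Visit 17; enqueue 5 → queue [4, 11, 1, 10, 2, 14, 13, 3, 16, 5]
Visit 4; enqueue 18 → queue [11, 1, 10, 2, 14, 13, 3, 16, 5, 18]
Visit 11 → queue [1, 10, 2, 14, 13, 3, 16, 5, 18]
Visit 1; enqueue 6 → queue [10, 2, 14, 13, 3, 16, 5, 18, 6]
Visit 10 → queue [2, 14, 13, 3, 16, 5, 18, 6]
Visit 2 → queue [14, 13, 3, 16, 5, 18, 6]
Visit 14 → queue [13, 3, 16, 5, 18, 6]
Visit 13 → queue [3, 16, 5, 18, 6]
Visit 3 → queue [16, 5, 18, 6]
Visit 16 → queue [5, 18, 6]
Visit 5 → queue [18, 6]
Visit 18 → queue [6]
Visit 6 → queue []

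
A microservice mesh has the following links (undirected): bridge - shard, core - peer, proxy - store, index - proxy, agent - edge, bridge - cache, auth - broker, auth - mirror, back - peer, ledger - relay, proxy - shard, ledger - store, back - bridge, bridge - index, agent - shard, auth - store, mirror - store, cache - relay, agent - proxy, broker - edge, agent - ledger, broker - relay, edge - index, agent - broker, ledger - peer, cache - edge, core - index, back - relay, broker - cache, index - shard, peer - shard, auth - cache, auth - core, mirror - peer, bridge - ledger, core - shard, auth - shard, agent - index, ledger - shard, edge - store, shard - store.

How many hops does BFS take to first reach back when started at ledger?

Level 0: ledger
Level 1: agent, bridge, peer, relay, shard, store
Level 2: auth, back, broker, cache, core, edge, index, mirror, proxy
back first appears at level 2.

2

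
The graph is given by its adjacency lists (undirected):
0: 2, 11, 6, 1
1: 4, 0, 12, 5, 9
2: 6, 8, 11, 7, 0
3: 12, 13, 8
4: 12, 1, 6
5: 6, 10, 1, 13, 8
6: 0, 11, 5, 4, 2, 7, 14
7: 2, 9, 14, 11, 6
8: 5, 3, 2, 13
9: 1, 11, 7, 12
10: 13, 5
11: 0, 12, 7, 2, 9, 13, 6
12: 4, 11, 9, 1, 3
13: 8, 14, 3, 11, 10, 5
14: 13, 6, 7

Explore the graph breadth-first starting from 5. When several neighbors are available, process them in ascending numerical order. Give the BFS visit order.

Visit 5; enqueue 1, 6, 8, 10, 13 → queue [1, 6, 8, 10, 13]
Visit 1; enqueue 0, 4, 9, 12 → queue [6, 8, 10, 13, 0, 4, 9, 12]
Visit 6; enqueue 2, 7, 11, 14 → queue [8, 10, 13, 0, 4, 9, 12, 2, 7, 11, 14]
Visit 8; enqueue 3 → queue [10, 13, 0, 4, 9, 12, 2, 7, 11, 14, 3]
Visit 10 → queue [13, 0, 4, 9, 12, 2, 7, 11, 14, 3]
Visit 13 → queue [0, 4, 9, 12, 2, 7, 11, 14, 3]
Visit 0 → queue [4, 9, 12, 2, 7, 11, 14, 3]
Visit 4 → queue [9, 12, 2, 7, 11, 14, 3]
Visit 9 → queue [12, 2, 7, 11, 14, 3]
Visit 12 → queue [2, 7, 11, 14, 3]
Visit 2 → queue [7, 11, 14, 3]
Visit 7 → queue [11, 14, 3]
Visit 11 → queue [14, 3]
Visit 14 → queue [3]
Visit 3 → queue []

5, 1, 6, 8, 10, 13, 0, 4, 9, 12, 2, 7, 11, 14, 3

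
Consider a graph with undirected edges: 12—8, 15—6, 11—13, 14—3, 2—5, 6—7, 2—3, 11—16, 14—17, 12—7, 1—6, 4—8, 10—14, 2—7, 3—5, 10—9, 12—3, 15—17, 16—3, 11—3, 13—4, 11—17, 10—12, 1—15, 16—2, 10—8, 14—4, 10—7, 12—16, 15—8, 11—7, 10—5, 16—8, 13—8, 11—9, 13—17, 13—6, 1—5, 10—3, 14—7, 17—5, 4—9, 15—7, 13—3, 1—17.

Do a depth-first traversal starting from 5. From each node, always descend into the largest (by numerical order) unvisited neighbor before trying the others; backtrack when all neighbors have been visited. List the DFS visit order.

5 17 15 8 16 12 10 14 7 11 13 6 1 4 9 3 2

Visit 5
5 → 17
17 → 15
15 → 8
8 → 16
16 → 12
12 → 10
10 → 14
14 → 7
7 → 11
11 → 13
13 → 6
6 → 1
13 → 4
4 → 9
13 → 3
3 → 2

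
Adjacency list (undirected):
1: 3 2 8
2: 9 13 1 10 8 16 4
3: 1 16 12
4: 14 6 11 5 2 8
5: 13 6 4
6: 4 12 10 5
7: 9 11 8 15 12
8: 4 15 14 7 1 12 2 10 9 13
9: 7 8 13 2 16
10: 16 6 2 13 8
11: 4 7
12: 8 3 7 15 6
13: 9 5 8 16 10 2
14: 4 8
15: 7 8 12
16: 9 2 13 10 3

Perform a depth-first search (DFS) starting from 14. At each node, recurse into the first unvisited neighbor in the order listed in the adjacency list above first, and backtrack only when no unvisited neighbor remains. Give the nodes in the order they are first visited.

Visit 14
14 → 4
4 → 6
6 → 12
12 → 8
8 → 15
15 → 7
7 → 9
9 → 13
13 → 5
13 → 16
16 → 2
2 → 1
1 → 3
2 → 10
7 → 11

14, 4, 6, 12, 8, 15, 7, 9, 13, 5, 16, 2, 1, 3, 10, 11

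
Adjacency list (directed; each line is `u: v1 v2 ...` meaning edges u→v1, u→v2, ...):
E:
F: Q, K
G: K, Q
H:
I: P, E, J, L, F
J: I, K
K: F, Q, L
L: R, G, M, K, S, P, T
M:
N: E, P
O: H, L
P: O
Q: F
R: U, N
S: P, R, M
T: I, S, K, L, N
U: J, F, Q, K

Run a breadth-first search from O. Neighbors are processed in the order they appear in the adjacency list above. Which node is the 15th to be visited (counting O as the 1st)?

Visit O; enqueue H, L → queue [H, L]
Visit H → queue [L]
Visit L; enqueue R, G, M, K, S, P, T → queue [R, G, M, K, S, P, T]
Visit R; enqueue U, N → queue [G, M, K, S, P, T, U, N]
Visit G; enqueue Q → queue [M, K, S, P, T, U, N, Q]
Visit M → queue [K, S, P, T, U, N, Q]
Visit K; enqueue F → queue [S, P, T, U, N, Q, F]
Visit S → queue [P, T, U, N, Q, F]
Visit P → queue [T, U, N, Q, F]
Visit T; enqueue I → queue [U, N, Q, F, I]
Visit U; enqueue J → queue [N, Q, F, I, J]
Visit N; enqueue E → queue [Q, F, I, J, E]
Visit Q → queue [F, I, J, E]
Visit F → queue [I, J, E]
Visit I → queue [J, E]
Visit J → queue [E]
Visit E → queue []

Visit order: O, H, L, R, G, M, K, S, P, T, U, N, Q, F, I, J, E

I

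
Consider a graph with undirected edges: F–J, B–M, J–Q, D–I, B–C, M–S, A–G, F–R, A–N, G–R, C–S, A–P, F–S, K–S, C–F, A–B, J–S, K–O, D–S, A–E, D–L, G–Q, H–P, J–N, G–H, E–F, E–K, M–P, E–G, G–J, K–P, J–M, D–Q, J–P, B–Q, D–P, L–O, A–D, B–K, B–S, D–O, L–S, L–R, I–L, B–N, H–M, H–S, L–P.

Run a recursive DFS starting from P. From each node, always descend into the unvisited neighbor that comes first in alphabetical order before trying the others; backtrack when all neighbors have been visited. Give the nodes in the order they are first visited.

Visit P
P → A
A → B
B → C
C → F
F → E
E → G
G → H
H → M
M → J
J → N
J → Q
Q → D
D → I
I → L
L → O
O → K
K → S
L → R

P, A, B, C, F, E, G, H, M, J, N, Q, D, I, L, O, K, S, R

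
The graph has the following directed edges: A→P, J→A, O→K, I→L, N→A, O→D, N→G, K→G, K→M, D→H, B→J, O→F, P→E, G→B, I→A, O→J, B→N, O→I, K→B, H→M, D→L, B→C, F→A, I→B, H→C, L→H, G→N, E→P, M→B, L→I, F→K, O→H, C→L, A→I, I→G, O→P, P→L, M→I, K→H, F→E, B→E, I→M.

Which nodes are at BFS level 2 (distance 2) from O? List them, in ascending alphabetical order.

Level 0: O
Level 1: D, F, H, I, J, K, P
Level 2: A, B, C, E, G, L, M
Level 3: N

A, B, C, E, G, L, M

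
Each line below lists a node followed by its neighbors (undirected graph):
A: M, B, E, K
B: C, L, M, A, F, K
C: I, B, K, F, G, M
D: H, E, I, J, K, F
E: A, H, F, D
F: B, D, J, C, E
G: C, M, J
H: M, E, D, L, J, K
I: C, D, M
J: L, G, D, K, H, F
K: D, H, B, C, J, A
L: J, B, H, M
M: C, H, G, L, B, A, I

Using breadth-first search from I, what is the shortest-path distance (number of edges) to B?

Level 0: I
Level 1: C, D, M
Level 2: A, B, E, F, G, H, J, K, L
B first appears at level 2.

2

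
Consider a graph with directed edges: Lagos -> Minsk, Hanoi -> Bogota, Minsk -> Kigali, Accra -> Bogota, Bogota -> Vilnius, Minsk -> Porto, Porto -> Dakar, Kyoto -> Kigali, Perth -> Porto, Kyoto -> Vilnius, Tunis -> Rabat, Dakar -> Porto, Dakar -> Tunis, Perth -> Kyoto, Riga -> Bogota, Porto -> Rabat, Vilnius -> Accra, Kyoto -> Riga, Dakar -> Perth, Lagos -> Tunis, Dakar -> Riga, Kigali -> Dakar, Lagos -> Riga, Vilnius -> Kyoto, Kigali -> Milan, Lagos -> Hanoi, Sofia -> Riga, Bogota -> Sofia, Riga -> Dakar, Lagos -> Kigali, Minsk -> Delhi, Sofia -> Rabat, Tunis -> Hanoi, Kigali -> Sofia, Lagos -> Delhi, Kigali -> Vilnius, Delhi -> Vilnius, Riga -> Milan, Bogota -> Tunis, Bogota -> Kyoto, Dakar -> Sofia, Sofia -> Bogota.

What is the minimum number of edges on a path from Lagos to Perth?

Level 0: Lagos
Level 1: Delhi, Hanoi, Kigali, Minsk, Riga, Tunis
Level 2: Bogota, Dakar, Milan, Porto, Rabat, Sofia, Vilnius
Level 3: Accra, Kyoto, Perth
Perth first appears at level 3.

3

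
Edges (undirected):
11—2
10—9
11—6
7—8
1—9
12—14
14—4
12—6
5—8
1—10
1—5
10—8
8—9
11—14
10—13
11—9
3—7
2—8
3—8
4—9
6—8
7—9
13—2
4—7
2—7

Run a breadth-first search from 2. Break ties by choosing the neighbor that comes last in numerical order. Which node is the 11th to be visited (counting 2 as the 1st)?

3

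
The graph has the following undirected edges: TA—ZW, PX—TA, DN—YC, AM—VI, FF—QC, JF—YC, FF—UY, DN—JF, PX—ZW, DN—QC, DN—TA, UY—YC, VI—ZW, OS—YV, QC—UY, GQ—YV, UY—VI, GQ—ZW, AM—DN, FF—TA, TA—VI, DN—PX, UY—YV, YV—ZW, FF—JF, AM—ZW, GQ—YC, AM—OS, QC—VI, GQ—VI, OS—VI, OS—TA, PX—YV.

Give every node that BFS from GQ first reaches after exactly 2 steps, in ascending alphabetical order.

AM, DN, JF, OS, PX, QC, TA, UY

Level 0: GQ
Level 1: VI, YC, YV, ZW
Level 2: AM, DN, JF, OS, PX, QC, TA, UY
Level 3: FF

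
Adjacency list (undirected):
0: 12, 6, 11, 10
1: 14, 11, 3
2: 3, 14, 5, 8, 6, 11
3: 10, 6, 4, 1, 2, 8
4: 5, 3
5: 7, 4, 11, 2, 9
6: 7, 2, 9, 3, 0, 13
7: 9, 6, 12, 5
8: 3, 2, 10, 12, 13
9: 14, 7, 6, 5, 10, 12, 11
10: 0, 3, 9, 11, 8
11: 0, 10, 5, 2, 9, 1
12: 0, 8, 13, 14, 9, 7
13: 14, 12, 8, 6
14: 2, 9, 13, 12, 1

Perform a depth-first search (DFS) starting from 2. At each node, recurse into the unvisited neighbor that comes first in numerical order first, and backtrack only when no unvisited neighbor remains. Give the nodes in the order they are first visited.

Visit 2
2 → 3
3 → 1
1 → 11
11 → 0
0 → 6
6 → 7
7 → 5
5 → 4
5 → 9
9 → 10
10 → 8
8 → 12
12 → 13
13 → 14

2 3 1 11 0 6 7 5 4 9 10 8 12 13 14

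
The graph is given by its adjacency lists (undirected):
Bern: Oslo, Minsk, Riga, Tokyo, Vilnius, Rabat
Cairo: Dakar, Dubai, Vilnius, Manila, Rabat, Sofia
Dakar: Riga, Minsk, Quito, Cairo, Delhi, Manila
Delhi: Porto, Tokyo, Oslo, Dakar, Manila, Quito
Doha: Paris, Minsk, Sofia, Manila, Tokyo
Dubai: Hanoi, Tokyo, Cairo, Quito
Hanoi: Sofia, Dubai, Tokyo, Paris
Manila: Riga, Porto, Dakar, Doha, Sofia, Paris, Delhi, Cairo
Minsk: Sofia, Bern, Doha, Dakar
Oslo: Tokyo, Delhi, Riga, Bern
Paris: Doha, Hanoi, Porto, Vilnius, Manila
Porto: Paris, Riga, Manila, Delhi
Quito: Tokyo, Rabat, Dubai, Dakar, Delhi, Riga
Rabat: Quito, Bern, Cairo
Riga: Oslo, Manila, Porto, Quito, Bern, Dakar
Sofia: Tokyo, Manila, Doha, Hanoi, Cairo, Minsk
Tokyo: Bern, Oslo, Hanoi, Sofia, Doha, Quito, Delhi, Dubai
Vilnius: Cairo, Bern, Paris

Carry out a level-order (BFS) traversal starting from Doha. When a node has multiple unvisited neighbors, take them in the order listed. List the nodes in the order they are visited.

Doha, Paris, Minsk, Sofia, Manila, Tokyo, Hanoi, Porto, Vilnius, Bern, Dakar, Cairo, Riga, Delhi, Oslo, Quito, Dubai, Rabat

Visit Doha; enqueue Paris, Minsk, Sofia, Manila, Tokyo → queue [Paris, Minsk, Sofia, Manila, Tokyo]
Visit Paris; enqueue Hanoi, Porto, Vilnius → queue [Minsk, Sofia, Manila, Tokyo, Hanoi, Porto, Vilnius]
Visit Minsk; enqueue Bern, Dakar → queue [Sofia, Manila, Tokyo, Hanoi, Porto, Vilnius, Bern, Dakar]
Visit Sofia; enqueue Cairo → queue [Manila, Tokyo, Hanoi, Porto, Vilnius, Bern, Dakar, Cairo]
Visit Manila; enqueue Riga, Delhi → queue [Tokyo, Hanoi, Porto, Vilnius, Bern, Dakar, Cairo, Riga, Delhi]
Visit Tokyo; enqueue Oslo, Quito, Dubai → queue [Hanoi, Porto, Vilnius, Bern, Dakar, Cairo, Riga, Delhi, Oslo, Quito, Dubai]
Visit Hanoi → queue [Porto, Vilnius, Bern, Dakar, Cairo, Riga, Delhi, Oslo, Quito, Dubai]
Visit Porto → queue [Vilnius, Bern, Dakar, Cairo, Riga, Delhi, Oslo, Quito, Dubai]
Visit Vilnius → queue [Bern, Dakar, Cairo, Riga, Delhi, Oslo, Quito, Dubai]
Visit Bern; enqueue Rabat → queue [Dakar, Cairo, Riga, Delhi, Oslo, Quito, Dubai, Rabat]
Visit Dakar → queue [Cairo, Riga, Delhi, Oslo, Quito, Dubai, Rabat]
Visit Cairo → queue [Riga, Delhi, Oslo, Quito, Dubai, Rabat]
Visit Riga → queue [Delhi, Oslo, Quito, Dubai, Rabat]
Visit Delhi → queue [Oslo, Quito, Dubai, Rabat]
Visit Oslo → queue [Quito, Dubai, Rabat]
Visit Quito → queue [Dubai, Rabat]
Visit Dubai → queue [Rabat]
Visit Rabat → queue []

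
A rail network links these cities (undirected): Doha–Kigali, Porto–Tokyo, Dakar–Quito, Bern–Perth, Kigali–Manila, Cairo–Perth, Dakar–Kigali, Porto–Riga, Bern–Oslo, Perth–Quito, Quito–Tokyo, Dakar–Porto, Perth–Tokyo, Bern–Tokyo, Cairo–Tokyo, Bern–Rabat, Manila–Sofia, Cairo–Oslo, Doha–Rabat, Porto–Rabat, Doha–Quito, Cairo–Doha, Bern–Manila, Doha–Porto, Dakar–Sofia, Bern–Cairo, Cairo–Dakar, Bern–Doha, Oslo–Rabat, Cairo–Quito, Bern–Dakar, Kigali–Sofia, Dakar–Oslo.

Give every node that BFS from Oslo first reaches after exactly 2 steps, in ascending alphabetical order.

Doha, Kigali, Manila, Perth, Porto, Quito, Sofia, Tokyo

Level 0: Oslo
Level 1: Bern, Cairo, Dakar, Rabat
Level 2: Doha, Kigali, Manila, Perth, Porto, Quito, Sofia, Tokyo
Level 3: Riga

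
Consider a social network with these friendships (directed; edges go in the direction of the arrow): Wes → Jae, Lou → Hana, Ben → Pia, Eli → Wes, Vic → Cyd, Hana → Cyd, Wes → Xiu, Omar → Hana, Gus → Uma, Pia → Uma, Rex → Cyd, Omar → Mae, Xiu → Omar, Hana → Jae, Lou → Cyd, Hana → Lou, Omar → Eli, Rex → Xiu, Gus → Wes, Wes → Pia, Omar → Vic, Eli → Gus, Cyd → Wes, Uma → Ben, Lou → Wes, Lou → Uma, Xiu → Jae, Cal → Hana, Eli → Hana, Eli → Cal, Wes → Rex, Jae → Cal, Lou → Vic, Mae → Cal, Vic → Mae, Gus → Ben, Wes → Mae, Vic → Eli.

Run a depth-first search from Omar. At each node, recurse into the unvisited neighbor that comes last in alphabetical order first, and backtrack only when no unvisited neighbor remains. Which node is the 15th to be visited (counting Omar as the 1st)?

Eli

Visit Omar
Omar → Vic
Vic → Mae
Mae → Cal
Cal → Hana
Hana → Lou
Lou → Wes
Wes → Xiu
Xiu → Jae
Wes → Rex
Rex → Cyd
Wes → Pia
Pia → Uma
Uma → Ben
Vic → Eli
Eli → Gus

Visit order: Omar, Vic, Mae, Cal, Hana, Lou, Wes, Xiu, Jae, Rex, Cyd, Pia, Uma, Ben, Eli, Gus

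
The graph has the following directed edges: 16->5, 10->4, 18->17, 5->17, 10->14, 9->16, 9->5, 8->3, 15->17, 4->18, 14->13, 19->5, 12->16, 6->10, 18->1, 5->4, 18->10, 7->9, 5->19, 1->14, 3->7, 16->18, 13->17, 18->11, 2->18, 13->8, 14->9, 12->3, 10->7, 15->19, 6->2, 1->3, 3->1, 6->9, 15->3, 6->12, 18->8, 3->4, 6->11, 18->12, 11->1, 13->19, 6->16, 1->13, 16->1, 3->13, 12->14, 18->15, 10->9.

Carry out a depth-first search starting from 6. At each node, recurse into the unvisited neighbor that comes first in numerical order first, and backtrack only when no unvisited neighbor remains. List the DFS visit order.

6 2 18 1 3 4 7 9 5 17 19 16 13 8 14 10 11 12 15

Visit 6
6 → 2
2 → 18
18 → 1
1 → 3
3 → 4
3 → 7
7 → 9
9 → 5
5 → 17
5 → 19
9 → 16
3 → 13
13 → 8
1 → 14
18 → 10
18 → 11
18 → 12
18 → 15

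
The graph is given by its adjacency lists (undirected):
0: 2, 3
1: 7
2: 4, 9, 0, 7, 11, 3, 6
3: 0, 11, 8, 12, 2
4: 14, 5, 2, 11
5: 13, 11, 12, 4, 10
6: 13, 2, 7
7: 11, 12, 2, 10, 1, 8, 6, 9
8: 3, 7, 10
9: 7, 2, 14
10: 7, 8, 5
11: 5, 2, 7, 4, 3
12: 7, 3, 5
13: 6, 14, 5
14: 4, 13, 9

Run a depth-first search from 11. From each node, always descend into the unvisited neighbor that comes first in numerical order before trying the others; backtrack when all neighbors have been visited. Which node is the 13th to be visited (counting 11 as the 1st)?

9

Visit 11
11 → 2
2 → 0
0 → 3
3 → 8
8 → 7
7 → 1
7 → 6
6 → 13
13 → 5
5 → 4
4 → 14
14 → 9
5 → 10
5 → 12

Visit order: 11, 2, 0, 3, 8, 7, 1, 6, 13, 5, 4, 14, 9, 10, 12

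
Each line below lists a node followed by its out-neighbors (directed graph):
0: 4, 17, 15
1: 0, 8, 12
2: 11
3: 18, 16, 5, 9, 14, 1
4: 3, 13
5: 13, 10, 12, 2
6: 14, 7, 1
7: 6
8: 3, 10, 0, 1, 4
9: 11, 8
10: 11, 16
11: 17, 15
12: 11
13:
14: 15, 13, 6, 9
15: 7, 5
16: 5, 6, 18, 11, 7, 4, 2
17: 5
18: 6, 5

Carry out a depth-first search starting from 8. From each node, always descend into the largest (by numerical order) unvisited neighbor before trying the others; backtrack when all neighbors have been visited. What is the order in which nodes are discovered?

Visit 8
8 → 10
10 → 16
16 → 18
18 → 6
6 → 14
14 → 15
15 → 7
15 → 5
5 → 13
5 → 12
12 → 11
11 → 17
5 → 2
14 → 9
6 → 1
1 → 0
0 → 4
4 → 3

8 10 16 18 6 14 15 7 5 13 12 11 17 2 9 1 0 4 3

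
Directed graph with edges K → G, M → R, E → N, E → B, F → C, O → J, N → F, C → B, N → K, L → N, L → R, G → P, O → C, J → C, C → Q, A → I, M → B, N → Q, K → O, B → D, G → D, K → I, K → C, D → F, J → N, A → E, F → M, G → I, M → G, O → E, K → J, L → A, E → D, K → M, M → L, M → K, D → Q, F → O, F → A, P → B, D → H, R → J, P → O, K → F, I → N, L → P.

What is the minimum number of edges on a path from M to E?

Level 0: M
Level 1: B, G, K, L, R
Level 2: A, C, D, F, I, J, N, O, P
Level 3: E, H, Q
E first appears at level 3.

3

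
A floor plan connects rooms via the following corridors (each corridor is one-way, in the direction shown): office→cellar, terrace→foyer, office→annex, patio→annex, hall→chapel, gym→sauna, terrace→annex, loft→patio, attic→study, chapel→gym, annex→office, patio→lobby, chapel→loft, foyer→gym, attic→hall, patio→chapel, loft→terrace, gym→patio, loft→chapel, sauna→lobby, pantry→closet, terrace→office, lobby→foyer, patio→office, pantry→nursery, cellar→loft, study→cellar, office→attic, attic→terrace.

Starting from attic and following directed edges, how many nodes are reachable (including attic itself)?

BFS from attic visits: attic, hall, study, terrace, chapel, cellar, annex, foyer, office, gym, loft, patio, sauna, lobby
Reachable nodes: 14 of 17 total.

14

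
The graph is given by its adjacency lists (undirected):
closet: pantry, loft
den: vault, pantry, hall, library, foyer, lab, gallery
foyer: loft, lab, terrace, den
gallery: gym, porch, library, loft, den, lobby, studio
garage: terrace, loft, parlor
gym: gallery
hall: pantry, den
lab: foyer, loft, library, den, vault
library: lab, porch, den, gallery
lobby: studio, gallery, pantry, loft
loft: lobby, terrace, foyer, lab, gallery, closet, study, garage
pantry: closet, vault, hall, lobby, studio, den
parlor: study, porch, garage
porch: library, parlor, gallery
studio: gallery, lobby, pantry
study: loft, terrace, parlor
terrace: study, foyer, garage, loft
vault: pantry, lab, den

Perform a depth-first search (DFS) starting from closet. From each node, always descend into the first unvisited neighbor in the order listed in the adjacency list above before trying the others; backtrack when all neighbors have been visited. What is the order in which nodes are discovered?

closet, pantry, vault, lab, foyer, loft, lobby, studio, gallery, gym, porch, library, den, hall, parlor, study, terrace, garage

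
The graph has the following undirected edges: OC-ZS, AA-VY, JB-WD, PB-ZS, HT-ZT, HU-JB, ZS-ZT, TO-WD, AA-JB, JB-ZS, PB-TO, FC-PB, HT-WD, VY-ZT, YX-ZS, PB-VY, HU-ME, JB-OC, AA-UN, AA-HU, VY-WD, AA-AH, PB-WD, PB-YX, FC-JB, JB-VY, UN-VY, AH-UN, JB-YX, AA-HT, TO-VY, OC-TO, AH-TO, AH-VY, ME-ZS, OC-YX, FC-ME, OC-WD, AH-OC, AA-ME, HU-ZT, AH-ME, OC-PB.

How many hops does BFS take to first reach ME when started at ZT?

Level 0: ZT
Level 1: HT, HU, VY, ZS
Level 2: AA, AH, JB, ME, OC, PB, TO, UN, WD, YX
Level 3: FC
ME first appears at level 2.

2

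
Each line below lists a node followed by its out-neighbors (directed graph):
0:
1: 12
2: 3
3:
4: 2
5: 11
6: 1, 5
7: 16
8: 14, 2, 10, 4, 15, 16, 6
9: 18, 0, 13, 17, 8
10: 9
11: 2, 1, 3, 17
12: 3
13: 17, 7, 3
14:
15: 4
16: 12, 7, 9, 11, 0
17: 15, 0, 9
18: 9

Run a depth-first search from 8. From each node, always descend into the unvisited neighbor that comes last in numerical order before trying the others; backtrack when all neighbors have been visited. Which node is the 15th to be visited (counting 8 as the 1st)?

Visit 8
8 → 16
16 → 12
12 → 3
16 → 11
11 → 17
17 → 15
15 → 4
4 → 2
17 → 9
9 → 18
9 → 13
13 → 7
9 → 0
11 → 1
8 → 14
8 → 10
8 → 6
6 → 5

Visit order: 8, 16, 12, 3, 11, 17, 15, 4, 2, 9, 18, 13, 7, 0, 1, 14, 10, 6, 5

1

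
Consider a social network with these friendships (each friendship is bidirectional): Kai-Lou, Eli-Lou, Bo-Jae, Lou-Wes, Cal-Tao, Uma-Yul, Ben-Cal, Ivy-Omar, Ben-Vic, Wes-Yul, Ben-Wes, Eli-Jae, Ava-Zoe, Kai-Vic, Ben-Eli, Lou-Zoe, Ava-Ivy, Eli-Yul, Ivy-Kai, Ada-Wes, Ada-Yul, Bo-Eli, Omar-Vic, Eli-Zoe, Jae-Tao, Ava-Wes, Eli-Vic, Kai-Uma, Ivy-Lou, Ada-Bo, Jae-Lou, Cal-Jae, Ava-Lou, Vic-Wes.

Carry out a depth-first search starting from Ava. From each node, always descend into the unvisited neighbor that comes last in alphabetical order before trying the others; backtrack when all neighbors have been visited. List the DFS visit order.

Visit Ava
Ava → Zoe
Zoe → Lou
Lou → Wes
Wes → Yul
Yul → Uma
Uma → Kai
Kai → Vic
Vic → Omar
Omar → Ivy
Vic → Eli
Eli → Jae
Jae → Tao
Tao → Cal
Cal → Ben
Jae → Bo
Bo → Ada

Ava → Zoe → Lou → Wes → Yul → Uma → Kai → Vic → Omar → Ivy → Eli → Jae → Tao → Cal → Ben → Bo → Ada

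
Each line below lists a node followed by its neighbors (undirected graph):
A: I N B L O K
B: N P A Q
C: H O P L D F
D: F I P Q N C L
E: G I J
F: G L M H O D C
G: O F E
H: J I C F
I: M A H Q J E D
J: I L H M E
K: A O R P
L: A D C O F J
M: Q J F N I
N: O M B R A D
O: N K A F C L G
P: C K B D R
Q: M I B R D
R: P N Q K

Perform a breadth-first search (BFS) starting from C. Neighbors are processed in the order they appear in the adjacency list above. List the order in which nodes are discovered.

C, H, O, P, L, D, F, J, I, N, K, A, G, B, R, Q, M, E

Visit C; enqueue H, O, P, L, D, F → queue [H, O, P, L, D, F]
Visit H; enqueue J, I → queue [O, P, L, D, F, J, I]
Visit O; enqueue N, K, A, G → queue [P, L, D, F, J, I, N, K, A, G]
Visit P; enqueue B, R → queue [L, D, F, J, I, N, K, A, G, B, R]
Visit L → queue [D, F, J, I, N, K, A, G, B, R]
Visit D; enqueue Q → queue [F, J, I, N, K, A, G, B, R, Q]
Visit F; enqueue M → queue [J, I, N, K, A, G, B, R, Q, M]
Visit J; enqueue E → queue [I, N, K, A, G, B, R, Q, M, E]
Visit I → queue [N, K, A, G, B, R, Q, M, E]
Visit N → queue [K, A, G, B, R, Q, M, E]
Visit K → queue [A, G, B, R, Q, M, E]
Visit A → queue [G, B, R, Q, M, E]
Visit G → queue [B, R, Q, M, E]
Visit B → queue [R, Q, M, E]
Visit R → queue [Q, M, E]
Visit Q → queue [M, E]
Visit M → queue [E]
Visit E → queue []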